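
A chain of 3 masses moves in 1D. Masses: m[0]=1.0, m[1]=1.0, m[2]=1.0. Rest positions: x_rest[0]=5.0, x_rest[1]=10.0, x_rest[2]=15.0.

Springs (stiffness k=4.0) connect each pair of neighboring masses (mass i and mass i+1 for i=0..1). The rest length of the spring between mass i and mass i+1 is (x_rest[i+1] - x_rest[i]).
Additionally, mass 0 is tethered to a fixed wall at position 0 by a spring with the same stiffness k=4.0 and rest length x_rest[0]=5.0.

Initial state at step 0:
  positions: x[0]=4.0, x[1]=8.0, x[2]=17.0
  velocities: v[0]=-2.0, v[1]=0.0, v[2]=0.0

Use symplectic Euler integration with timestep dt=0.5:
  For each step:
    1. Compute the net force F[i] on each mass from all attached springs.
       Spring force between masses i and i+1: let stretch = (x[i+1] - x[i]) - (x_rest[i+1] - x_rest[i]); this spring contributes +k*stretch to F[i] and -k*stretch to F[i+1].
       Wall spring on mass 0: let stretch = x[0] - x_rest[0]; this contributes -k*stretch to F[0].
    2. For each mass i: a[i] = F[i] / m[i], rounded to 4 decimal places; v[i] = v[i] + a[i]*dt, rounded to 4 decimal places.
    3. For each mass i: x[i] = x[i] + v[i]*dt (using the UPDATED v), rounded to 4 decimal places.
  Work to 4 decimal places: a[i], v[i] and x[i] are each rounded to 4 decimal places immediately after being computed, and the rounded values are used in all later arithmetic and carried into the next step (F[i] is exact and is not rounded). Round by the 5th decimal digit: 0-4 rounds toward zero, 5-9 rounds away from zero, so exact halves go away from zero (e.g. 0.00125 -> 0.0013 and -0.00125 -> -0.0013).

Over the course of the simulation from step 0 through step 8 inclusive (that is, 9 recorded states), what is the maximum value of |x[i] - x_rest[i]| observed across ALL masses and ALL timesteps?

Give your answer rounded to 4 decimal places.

Step 0: x=[4.0000 8.0000 17.0000] v=[-2.0000 0.0000 0.0000]
Step 1: x=[3.0000 13.0000 13.0000] v=[-2.0000 10.0000 -8.0000]
Step 2: x=[9.0000 8.0000 14.0000] v=[12.0000 -10.0000 2.0000]
Step 3: x=[5.0000 10.0000 14.0000] v=[-8.0000 4.0000 0.0000]
Step 4: x=[1.0000 11.0000 15.0000] v=[-8.0000 2.0000 2.0000]
Step 5: x=[6.0000 6.0000 17.0000] v=[10.0000 -10.0000 4.0000]
Step 6: x=[5.0000 12.0000 13.0000] v=[-2.0000 12.0000 -8.0000]
Step 7: x=[6.0000 12.0000 13.0000] v=[2.0000 0.0000 0.0000]
Step 8: x=[7.0000 7.0000 17.0000] v=[2.0000 -10.0000 8.0000]
Max displacement = 4.0000

Answer: 4.0000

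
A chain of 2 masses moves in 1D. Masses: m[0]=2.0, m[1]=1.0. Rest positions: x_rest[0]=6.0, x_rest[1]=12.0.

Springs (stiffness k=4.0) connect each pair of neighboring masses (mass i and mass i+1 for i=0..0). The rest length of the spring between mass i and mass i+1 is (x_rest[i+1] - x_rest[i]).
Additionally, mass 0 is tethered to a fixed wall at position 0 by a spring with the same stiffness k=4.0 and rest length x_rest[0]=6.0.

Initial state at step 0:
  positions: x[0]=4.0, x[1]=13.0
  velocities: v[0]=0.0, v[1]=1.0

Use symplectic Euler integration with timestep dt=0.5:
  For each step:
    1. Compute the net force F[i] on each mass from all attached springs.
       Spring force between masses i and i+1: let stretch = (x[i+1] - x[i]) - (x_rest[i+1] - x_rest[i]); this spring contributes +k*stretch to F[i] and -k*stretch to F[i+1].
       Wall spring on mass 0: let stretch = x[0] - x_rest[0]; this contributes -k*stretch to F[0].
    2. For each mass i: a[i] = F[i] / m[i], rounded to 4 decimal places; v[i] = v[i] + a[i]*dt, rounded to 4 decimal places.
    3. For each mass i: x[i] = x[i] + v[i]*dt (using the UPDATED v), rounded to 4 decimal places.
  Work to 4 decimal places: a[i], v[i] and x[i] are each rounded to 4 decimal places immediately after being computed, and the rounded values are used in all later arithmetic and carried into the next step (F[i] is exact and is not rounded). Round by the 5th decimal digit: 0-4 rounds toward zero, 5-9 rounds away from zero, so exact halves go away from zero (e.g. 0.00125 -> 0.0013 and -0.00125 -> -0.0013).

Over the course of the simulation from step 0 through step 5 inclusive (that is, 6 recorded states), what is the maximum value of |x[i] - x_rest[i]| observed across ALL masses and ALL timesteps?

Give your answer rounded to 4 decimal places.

Answer: 3.5000

Derivation:
Step 0: x=[4.0000 13.0000] v=[0.0000 1.0000]
Step 1: x=[6.5000 10.5000] v=[5.0000 -5.0000]
Step 2: x=[7.7500 10.0000] v=[2.5000 -1.0000]
Step 3: x=[6.2500 13.2500] v=[-3.0000 6.5000]
Step 4: x=[5.1250 15.5000] v=[-2.2500 4.5000]
Step 5: x=[6.6250 13.3750] v=[3.0000 -4.2500]
Max displacement = 3.5000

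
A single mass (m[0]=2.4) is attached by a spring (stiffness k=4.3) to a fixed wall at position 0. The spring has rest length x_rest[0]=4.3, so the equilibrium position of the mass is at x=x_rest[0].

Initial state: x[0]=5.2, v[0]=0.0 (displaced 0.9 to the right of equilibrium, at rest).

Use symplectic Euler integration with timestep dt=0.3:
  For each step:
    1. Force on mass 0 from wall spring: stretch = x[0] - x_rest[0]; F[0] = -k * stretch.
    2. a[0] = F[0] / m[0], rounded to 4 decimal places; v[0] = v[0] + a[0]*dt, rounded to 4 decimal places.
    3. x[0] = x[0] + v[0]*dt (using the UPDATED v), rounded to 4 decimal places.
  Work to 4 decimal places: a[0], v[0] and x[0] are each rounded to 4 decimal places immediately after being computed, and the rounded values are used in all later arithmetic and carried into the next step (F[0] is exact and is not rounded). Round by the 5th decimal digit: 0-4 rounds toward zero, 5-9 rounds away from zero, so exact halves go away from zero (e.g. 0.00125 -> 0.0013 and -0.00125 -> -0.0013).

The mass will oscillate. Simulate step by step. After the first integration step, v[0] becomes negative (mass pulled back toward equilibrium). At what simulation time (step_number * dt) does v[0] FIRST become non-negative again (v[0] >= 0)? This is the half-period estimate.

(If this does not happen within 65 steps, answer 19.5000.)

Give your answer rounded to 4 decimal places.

Answer: 2.4000

Derivation:
Step 0: x=[5.2000] v=[0.0000]
Step 1: x=[5.0549] v=[-0.4838]
Step 2: x=[4.7880] v=[-0.8896]
Step 3: x=[4.4424] v=[-1.1519]
Step 4: x=[4.0739] v=[-1.2284]
Step 5: x=[3.7418] v=[-1.1069]
Step 6: x=[3.4997] v=[-0.8069]
Step 7: x=[3.3867] v=[-0.3767]
Step 8: x=[3.4210] v=[0.1142]
First v>=0 after going negative at step 8, time=2.4000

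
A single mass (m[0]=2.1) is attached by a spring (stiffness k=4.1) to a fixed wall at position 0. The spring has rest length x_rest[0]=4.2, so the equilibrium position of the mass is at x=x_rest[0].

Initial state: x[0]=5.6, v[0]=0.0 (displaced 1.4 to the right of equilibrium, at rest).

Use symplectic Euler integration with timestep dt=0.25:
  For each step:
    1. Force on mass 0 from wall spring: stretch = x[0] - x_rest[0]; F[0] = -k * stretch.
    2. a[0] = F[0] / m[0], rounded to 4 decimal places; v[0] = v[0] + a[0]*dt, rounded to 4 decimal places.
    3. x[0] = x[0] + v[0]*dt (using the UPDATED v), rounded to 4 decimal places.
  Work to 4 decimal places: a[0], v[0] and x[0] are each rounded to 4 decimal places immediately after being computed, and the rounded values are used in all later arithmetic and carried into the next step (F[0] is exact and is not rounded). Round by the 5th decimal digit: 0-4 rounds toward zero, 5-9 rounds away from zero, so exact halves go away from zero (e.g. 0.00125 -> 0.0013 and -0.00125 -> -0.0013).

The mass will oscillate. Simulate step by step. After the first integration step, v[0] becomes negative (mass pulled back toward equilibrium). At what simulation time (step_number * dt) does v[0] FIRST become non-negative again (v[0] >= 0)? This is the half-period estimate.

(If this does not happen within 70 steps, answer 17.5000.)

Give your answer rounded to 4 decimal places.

Step 0: x=[5.6000] v=[0.0000]
Step 1: x=[5.4292] v=[-0.6833]
Step 2: x=[5.1084] v=[-1.2833]
Step 3: x=[4.6767] v=[-1.7267]
Step 4: x=[4.1869] v=[-1.9594]
Step 5: x=[3.6987] v=[-1.9530]
Step 6: x=[3.2716] v=[-1.7083]
Step 7: x=[2.9578] v=[-1.2552]
Step 8: x=[2.7956] v=[-0.6489]
Step 9: x=[2.8048] v=[0.0366]
First v>=0 after going negative at step 9, time=2.2500

Answer: 2.2500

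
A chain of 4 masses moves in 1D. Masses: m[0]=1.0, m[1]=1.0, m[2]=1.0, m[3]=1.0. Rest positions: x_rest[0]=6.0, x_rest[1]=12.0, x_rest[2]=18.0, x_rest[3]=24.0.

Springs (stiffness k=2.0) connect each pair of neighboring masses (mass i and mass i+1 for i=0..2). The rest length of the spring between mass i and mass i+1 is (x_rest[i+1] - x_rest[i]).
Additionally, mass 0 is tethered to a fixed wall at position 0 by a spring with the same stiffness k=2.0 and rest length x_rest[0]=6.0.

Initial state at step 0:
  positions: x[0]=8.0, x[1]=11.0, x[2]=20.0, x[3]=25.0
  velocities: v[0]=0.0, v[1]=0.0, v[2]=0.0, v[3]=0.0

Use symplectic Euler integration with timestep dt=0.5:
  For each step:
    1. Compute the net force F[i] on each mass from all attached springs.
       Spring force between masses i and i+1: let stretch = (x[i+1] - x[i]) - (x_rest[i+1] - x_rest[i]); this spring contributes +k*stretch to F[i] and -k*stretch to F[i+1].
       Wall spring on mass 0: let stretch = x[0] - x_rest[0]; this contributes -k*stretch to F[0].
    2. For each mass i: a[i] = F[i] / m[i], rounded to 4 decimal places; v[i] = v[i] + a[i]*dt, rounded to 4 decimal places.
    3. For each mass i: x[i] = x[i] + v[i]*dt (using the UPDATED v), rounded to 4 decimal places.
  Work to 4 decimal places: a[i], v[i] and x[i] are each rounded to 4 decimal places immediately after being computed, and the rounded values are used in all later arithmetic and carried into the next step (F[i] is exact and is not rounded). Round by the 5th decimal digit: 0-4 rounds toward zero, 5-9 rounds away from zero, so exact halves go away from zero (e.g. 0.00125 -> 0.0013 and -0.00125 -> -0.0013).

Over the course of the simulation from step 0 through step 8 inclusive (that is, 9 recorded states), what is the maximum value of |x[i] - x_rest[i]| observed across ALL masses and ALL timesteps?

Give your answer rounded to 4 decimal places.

Step 0: x=[8.0000 11.0000 20.0000 25.0000] v=[0.0000 0.0000 0.0000 0.0000]
Step 1: x=[5.5000 14.0000 18.0000 25.5000] v=[-5.0000 6.0000 -4.0000 1.0000]
Step 2: x=[4.5000 14.7500 17.7500 25.2500] v=[-2.0000 1.5000 -0.5000 -0.5000]
Step 3: x=[6.3750 11.8750 19.7500 24.2500] v=[3.7500 -5.7500 4.0000 -2.0000]
Step 4: x=[7.8125 10.1875 20.0625 24.0000] v=[2.8750 -3.3750 0.6250 -0.5000]
Step 5: x=[6.5313 12.2500 17.4063 24.7813] v=[-2.5625 4.1250 -5.3125 1.5625]
Step 6: x=[4.8438 14.0313 15.8594 24.8751] v=[-3.3751 3.5626 -3.0938 0.1875]
Step 7: x=[5.3281 12.1329 17.9063 23.4610] v=[0.9686 -3.7968 4.0938 -2.8282]
Step 8: x=[6.5508 9.7188 19.8439 22.2696] v=[2.4453 -4.8282 3.8751 -2.3829]
Max displacement = 2.7500

Answer: 2.7500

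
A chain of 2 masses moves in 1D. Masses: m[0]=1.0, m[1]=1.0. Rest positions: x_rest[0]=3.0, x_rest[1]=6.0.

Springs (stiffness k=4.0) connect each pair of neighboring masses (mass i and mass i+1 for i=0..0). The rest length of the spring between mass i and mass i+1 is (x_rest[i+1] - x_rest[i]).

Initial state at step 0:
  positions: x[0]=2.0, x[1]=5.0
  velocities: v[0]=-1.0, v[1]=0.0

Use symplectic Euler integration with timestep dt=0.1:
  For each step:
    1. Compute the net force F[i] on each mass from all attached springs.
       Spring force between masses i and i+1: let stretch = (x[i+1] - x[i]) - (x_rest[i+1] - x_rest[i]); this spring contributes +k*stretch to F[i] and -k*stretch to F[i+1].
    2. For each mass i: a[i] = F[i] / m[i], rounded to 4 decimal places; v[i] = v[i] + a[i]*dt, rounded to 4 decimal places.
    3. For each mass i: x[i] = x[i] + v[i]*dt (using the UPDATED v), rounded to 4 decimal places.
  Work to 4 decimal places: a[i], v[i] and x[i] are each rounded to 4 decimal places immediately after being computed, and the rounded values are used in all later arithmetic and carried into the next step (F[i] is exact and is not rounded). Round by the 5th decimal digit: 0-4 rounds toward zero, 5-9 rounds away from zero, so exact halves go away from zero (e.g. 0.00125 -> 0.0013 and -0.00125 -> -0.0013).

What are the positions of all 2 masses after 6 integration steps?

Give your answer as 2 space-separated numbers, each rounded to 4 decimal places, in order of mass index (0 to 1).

Step 0: x=[2.0000 5.0000] v=[-1.0000 0.0000]
Step 1: x=[1.9000 5.0000] v=[-1.0000 0.0000]
Step 2: x=[1.8040 4.9960] v=[-0.9600 -0.0400]
Step 3: x=[1.7157 4.9843] v=[-0.8832 -0.1168]
Step 4: x=[1.6381 4.9619] v=[-0.7758 -0.2242]
Step 5: x=[1.5735 4.9265] v=[-0.6463 -0.3537]
Step 6: x=[1.5230 4.8770] v=[-0.5051 -0.4949]

Answer: 1.5230 4.8770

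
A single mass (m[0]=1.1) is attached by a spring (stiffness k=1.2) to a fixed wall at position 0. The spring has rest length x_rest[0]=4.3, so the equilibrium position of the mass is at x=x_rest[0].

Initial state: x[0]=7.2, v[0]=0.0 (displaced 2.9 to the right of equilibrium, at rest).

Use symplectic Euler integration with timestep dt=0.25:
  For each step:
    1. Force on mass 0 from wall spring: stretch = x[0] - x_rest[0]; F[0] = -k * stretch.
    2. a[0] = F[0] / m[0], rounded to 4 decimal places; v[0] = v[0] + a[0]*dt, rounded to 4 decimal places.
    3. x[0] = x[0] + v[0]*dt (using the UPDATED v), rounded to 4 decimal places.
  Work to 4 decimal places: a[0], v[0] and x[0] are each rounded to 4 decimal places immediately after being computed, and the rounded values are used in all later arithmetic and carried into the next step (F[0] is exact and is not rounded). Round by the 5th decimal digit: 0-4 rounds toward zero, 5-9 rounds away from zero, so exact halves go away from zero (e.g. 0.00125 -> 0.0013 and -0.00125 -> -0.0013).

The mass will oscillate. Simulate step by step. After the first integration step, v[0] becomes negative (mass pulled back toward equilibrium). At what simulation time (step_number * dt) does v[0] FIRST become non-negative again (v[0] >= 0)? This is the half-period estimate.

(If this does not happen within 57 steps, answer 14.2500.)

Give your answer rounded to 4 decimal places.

Answer: 3.0000

Derivation:
Step 0: x=[7.2000] v=[0.0000]
Step 1: x=[7.0023] v=[-0.7909]
Step 2: x=[6.6203] v=[-1.5279]
Step 3: x=[6.0801] v=[-2.1607]
Step 4: x=[5.4186] v=[-2.6462]
Step 5: x=[4.6808] v=[-2.9513]
Step 6: x=[3.9170] v=[-3.0552]
Step 7: x=[3.1793] v=[-2.9508]
Step 8: x=[2.5180] v=[-2.6452]
Step 9: x=[1.9782] v=[-2.1592]
Step 10: x=[1.5967] v=[-1.5260]
Step 11: x=[1.3995] v=[-0.7887]
Step 12: x=[1.4001] v=[0.0024]
First v>=0 after going negative at step 12, time=3.0000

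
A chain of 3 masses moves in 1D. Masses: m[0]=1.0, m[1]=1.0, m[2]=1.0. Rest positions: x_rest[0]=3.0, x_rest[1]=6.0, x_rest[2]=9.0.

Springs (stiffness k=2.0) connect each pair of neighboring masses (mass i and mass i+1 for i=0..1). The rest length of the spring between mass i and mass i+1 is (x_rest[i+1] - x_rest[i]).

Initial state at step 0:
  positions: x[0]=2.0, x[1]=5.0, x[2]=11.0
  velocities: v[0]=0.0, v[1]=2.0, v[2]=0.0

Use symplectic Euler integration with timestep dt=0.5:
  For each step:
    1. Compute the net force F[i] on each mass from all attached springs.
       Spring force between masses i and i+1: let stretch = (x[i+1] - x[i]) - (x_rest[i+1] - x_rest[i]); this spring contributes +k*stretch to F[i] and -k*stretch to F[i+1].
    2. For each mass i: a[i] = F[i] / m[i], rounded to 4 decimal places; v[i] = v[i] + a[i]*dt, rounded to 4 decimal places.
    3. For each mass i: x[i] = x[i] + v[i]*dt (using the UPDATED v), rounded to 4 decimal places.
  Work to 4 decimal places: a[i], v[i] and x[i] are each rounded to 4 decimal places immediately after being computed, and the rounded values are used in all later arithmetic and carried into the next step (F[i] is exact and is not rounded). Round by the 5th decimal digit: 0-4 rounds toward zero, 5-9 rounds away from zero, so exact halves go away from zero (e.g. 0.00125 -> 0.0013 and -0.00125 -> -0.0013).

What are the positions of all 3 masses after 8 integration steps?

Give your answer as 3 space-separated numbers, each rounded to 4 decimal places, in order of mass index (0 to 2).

Step 0: x=[2.0000 5.0000 11.0000] v=[0.0000 2.0000 0.0000]
Step 1: x=[2.0000 7.5000 9.5000] v=[0.0000 5.0000 -3.0000]
Step 2: x=[3.2500 8.2500 8.5000] v=[2.5000 1.5000 -2.0000]
Step 3: x=[5.5000 6.6250 8.8750] v=[4.5000 -3.2500 0.7500]
Step 4: x=[6.8125 5.5625 9.6250] v=[2.6250 -2.1250 1.5000]
Step 5: x=[6.0000 7.1563 9.8438] v=[-1.6250 3.1875 0.4375]
Step 6: x=[4.2657 9.5157 10.2188] v=[-3.4687 4.7187 0.7500]
Step 7: x=[3.6564 9.6016 11.7423] v=[-1.2187 0.1718 3.0469]
Step 8: x=[4.5197 7.7853 13.6954] v=[1.7265 -3.6327 3.9062]

Answer: 4.5197 7.7853 13.6954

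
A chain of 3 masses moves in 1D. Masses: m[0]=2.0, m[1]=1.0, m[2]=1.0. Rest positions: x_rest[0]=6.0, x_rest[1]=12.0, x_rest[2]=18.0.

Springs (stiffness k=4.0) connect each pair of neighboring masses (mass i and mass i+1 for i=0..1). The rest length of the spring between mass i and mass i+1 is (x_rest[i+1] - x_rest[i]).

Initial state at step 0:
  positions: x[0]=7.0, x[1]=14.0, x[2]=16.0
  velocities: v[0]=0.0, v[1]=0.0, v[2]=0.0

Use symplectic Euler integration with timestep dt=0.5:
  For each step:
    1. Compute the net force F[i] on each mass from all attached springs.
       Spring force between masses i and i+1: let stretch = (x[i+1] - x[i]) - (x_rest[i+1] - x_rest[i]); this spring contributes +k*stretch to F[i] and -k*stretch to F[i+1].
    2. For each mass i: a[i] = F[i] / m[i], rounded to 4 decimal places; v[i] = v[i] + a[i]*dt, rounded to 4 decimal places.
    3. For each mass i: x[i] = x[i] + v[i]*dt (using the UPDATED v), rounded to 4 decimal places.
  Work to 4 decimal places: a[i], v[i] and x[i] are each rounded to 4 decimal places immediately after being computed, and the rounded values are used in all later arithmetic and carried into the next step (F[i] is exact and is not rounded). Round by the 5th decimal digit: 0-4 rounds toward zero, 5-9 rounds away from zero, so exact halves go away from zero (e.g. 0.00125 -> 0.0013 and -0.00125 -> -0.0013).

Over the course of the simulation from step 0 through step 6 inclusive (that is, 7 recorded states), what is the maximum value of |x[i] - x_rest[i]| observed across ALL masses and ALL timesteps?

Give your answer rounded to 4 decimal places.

Step 0: x=[7.0000 14.0000 16.0000] v=[0.0000 0.0000 0.0000]
Step 1: x=[7.5000 9.0000 20.0000] v=[1.0000 -10.0000 8.0000]
Step 2: x=[5.7500 13.5000 19.0000] v=[-3.5000 9.0000 -2.0000]
Step 3: x=[4.8750 15.7500 18.5000] v=[-1.7500 4.5000 -1.0000]
Step 4: x=[6.4375 9.8750 21.2500] v=[3.1250 -11.7500 5.5000]
Step 5: x=[6.7188 11.9375 18.6250] v=[0.5625 4.1250 -5.2500]
Step 6: x=[6.6094 15.4688 15.3125] v=[-0.2188 7.0626 -6.6250]
Max displacement = 3.7500

Answer: 3.7500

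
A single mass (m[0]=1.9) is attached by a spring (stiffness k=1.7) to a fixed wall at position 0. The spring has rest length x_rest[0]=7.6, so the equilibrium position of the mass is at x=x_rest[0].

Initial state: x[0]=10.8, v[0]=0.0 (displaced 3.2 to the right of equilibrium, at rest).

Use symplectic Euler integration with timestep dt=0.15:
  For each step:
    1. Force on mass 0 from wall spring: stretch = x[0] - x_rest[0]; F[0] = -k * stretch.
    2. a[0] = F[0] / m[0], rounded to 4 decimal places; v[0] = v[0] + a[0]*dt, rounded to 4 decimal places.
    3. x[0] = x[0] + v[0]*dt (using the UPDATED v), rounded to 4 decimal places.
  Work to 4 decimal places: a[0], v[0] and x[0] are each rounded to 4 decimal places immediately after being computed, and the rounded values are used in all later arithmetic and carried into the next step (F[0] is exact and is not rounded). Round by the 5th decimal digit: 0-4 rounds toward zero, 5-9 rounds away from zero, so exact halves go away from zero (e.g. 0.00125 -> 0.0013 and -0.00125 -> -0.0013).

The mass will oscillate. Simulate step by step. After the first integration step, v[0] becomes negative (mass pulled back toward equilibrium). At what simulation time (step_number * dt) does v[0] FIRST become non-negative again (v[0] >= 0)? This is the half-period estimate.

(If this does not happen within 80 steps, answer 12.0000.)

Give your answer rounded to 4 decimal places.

Step 0: x=[10.8000] v=[0.0000]
Step 1: x=[10.7356] v=[-0.4295]
Step 2: x=[10.6081] v=[-0.8503]
Step 3: x=[10.4200] v=[-1.2540]
Step 4: x=[10.1751] v=[-1.6325]
Step 5: x=[9.8784] v=[-1.9781]
Step 6: x=[9.5358] v=[-2.2839]
Step 7: x=[9.1542] v=[-2.5437]
Step 8: x=[8.7414] v=[-2.7523]
Step 9: x=[8.3056] v=[-2.9055]
Step 10: x=[7.8556] v=[-3.0002]
Step 11: x=[7.4004] v=[-3.0345]
Step 12: x=[6.9492] v=[-3.0077]
Step 13: x=[6.5111] v=[-2.9204]
Step 14: x=[6.0950] v=[-2.7743]
Step 15: x=[5.7092] v=[-2.5723]
Step 16: x=[5.3614] v=[-2.3185]
Step 17: x=[5.0587] v=[-2.0181]
Step 18: x=[4.8072] v=[-1.6770]
Step 19: x=[4.6119] v=[-1.3022]
Step 20: x=[4.4767] v=[-0.9012]
Step 21: x=[4.4044] v=[-0.4820]
Step 22: x=[4.3964] v=[-0.0531]
Step 23: x=[4.4529] v=[0.3769]
First v>=0 after going negative at step 23, time=3.4500

Answer: 3.4500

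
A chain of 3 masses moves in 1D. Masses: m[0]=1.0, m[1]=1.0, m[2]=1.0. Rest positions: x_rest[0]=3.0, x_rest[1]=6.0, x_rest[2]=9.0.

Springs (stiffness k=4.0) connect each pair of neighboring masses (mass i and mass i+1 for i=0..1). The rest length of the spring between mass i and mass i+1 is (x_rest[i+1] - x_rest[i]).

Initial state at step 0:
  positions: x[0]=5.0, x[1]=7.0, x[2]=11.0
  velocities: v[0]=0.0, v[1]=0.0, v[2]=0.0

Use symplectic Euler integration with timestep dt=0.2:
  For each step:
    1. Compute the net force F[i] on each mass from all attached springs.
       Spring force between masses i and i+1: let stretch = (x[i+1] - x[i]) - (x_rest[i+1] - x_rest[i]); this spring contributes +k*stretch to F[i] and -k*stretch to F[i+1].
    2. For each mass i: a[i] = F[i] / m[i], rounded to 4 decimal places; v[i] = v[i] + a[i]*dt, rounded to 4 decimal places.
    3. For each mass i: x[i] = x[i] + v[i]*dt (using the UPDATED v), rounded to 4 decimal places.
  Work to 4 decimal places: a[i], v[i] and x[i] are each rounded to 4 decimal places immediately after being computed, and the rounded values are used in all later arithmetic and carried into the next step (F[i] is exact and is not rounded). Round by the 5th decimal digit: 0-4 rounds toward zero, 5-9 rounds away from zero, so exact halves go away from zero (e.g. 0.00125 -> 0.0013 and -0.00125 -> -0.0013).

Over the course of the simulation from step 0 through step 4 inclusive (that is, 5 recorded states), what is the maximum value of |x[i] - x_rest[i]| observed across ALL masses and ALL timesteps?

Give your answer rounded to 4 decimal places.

Step 0: x=[5.0000 7.0000 11.0000] v=[0.0000 0.0000 0.0000]
Step 1: x=[4.8400 7.3200 10.8400] v=[-0.8000 1.6000 -0.8000]
Step 2: x=[4.5968 7.8064 10.5968] v=[-1.2160 2.4320 -1.2160]
Step 3: x=[4.3871 8.2257 10.3871] v=[-1.0483 2.0966 -1.0483]
Step 4: x=[4.3116 8.3767 10.3116] v=[-0.3774 0.7548 -0.3774]
Max displacement = 2.3767

Answer: 2.3767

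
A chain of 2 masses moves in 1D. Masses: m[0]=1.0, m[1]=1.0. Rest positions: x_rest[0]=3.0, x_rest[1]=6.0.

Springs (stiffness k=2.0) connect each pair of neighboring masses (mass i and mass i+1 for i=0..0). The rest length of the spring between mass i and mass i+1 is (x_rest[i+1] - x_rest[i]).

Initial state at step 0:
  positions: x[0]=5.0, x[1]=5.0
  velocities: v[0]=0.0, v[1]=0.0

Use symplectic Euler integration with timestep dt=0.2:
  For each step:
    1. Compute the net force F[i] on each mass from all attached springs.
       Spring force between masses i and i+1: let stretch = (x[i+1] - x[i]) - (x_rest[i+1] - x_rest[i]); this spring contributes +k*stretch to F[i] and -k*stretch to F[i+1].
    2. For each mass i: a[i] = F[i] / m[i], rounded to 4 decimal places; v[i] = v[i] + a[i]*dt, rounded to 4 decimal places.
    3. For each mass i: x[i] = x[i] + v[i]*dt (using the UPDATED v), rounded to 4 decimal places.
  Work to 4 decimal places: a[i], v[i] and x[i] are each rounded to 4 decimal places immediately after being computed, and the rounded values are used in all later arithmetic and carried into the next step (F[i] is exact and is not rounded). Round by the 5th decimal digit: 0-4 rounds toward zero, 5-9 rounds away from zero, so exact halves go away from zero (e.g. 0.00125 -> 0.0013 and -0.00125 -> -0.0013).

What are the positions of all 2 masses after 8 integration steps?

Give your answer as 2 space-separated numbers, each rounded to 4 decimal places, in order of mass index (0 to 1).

Answer: 2.0293 7.9707

Derivation:
Step 0: x=[5.0000 5.0000] v=[0.0000 0.0000]
Step 1: x=[4.7600 5.2400] v=[-1.2000 1.2000]
Step 2: x=[4.3184 5.6816] v=[-2.2080 2.2080]
Step 3: x=[3.7459 6.2541] v=[-2.8627 2.8627]
Step 4: x=[3.1340 6.8660] v=[-3.0594 3.0594]
Step 5: x=[2.5807 7.4193] v=[-2.7666 2.7666]
Step 6: x=[2.1745 7.8255] v=[-2.0312 2.0312]
Step 7: x=[1.9803 8.0197] v=[-0.9708 0.9708]
Step 8: x=[2.0293 7.9707] v=[0.2450 -0.2450]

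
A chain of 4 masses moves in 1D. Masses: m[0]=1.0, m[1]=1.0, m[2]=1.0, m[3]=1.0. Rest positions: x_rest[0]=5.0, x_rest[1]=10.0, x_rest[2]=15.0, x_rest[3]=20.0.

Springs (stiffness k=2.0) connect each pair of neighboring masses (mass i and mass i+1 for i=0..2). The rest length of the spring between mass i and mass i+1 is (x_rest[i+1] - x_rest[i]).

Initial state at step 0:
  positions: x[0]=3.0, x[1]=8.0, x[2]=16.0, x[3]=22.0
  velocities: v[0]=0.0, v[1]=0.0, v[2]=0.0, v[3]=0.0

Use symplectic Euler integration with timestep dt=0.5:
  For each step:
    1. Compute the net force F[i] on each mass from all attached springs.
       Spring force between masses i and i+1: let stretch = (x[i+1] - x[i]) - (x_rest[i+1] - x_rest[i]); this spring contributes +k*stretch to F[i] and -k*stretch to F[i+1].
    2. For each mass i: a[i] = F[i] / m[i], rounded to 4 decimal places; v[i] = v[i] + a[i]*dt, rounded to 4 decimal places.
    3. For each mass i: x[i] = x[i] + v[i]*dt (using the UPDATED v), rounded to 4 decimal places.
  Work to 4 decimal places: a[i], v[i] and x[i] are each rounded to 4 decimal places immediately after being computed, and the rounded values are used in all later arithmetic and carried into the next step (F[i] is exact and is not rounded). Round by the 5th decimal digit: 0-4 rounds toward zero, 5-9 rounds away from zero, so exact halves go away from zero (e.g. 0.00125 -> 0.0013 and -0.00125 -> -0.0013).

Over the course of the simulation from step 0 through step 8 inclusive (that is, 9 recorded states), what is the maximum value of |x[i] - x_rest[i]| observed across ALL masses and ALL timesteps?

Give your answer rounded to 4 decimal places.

Answer: 2.3750

Derivation:
Step 0: x=[3.0000 8.0000 16.0000 22.0000] v=[0.0000 0.0000 0.0000 0.0000]
Step 1: x=[3.0000 9.5000 15.0000 21.5000] v=[0.0000 3.0000 -2.0000 -1.0000]
Step 2: x=[3.7500 10.5000 14.5000 20.2500] v=[1.5000 2.0000 -1.0000 -2.5000]
Step 3: x=[5.3750 10.1250 14.8750 18.6250] v=[3.2500 -0.7500 0.7500 -3.2500]
Step 4: x=[6.8750 9.7500 14.7500 17.6250] v=[3.0000 -0.7500 -0.2500 -2.0000]
Step 5: x=[7.3125 10.4375 13.5625 17.6875] v=[0.8750 1.3750 -2.3750 0.1250]
Step 6: x=[6.8125 11.1250 12.8750 18.1875] v=[-1.0000 1.3750 -1.3750 1.0000]
Step 7: x=[5.9688 10.5313 13.9688 18.5313] v=[-1.6875 -1.1875 2.1875 0.6875]
Step 8: x=[4.9063 9.3751 15.6251 19.0938] v=[-2.1250 -2.3125 3.3125 1.1250]
Max displacement = 2.3750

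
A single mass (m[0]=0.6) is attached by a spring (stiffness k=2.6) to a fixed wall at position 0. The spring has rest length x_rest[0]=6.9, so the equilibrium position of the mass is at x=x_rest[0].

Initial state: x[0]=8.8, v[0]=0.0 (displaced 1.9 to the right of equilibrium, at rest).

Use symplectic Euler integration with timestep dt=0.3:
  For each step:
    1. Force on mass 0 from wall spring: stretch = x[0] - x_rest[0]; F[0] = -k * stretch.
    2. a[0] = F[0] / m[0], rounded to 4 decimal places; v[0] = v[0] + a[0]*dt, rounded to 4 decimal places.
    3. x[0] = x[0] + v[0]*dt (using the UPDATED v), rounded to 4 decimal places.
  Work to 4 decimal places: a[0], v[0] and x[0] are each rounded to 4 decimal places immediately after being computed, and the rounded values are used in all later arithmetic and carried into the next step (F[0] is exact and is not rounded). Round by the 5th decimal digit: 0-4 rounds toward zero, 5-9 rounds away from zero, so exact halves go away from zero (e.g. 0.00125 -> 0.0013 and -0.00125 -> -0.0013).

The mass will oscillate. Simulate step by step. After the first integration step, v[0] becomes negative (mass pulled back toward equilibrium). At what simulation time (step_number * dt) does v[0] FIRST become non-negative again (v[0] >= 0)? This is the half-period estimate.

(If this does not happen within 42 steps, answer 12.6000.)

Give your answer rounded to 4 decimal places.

Step 0: x=[8.8000] v=[0.0000]
Step 1: x=[8.0590] v=[-2.4700]
Step 2: x=[6.8660] v=[-3.9767]
Step 3: x=[5.6863] v=[-3.9325]
Step 4: x=[4.9799] v=[-2.3547]
Step 5: x=[5.0223] v=[0.1414]
First v>=0 after going negative at step 5, time=1.5000

Answer: 1.5000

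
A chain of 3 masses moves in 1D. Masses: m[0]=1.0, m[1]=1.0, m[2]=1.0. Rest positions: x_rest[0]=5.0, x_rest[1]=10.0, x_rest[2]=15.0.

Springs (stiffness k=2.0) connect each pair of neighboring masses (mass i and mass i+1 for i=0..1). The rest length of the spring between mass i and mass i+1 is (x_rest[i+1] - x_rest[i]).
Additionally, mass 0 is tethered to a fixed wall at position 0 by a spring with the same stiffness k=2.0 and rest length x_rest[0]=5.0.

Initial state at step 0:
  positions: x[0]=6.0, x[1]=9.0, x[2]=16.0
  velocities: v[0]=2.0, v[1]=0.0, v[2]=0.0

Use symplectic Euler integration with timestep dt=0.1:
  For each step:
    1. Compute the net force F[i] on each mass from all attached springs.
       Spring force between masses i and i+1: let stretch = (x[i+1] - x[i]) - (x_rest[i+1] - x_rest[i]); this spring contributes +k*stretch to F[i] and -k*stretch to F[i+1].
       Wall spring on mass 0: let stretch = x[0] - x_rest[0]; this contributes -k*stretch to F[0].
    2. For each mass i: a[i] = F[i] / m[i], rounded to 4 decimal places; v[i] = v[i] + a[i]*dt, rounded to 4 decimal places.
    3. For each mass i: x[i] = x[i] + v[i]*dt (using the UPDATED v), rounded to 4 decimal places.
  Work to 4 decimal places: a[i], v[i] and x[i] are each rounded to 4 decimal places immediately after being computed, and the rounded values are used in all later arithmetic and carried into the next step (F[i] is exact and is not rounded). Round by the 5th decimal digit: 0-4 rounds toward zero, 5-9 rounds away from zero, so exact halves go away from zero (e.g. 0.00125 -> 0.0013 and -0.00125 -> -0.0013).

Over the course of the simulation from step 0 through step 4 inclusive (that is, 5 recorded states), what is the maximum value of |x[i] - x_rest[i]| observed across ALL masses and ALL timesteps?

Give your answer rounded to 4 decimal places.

Answer: 1.2281

Derivation:
Step 0: x=[6.0000 9.0000 16.0000] v=[2.0000 0.0000 0.0000]
Step 1: x=[6.1400 9.0800 15.9600] v=[1.4000 0.8000 -0.4000]
Step 2: x=[6.2160 9.2388 15.8824] v=[0.7600 1.5880 -0.7760]
Step 3: x=[6.2281 9.4700 15.7719] v=[0.1214 2.3122 -1.1047]
Step 4: x=[6.1805 9.7624 15.6354] v=[-0.4758 2.9242 -1.3651]
Max displacement = 1.2281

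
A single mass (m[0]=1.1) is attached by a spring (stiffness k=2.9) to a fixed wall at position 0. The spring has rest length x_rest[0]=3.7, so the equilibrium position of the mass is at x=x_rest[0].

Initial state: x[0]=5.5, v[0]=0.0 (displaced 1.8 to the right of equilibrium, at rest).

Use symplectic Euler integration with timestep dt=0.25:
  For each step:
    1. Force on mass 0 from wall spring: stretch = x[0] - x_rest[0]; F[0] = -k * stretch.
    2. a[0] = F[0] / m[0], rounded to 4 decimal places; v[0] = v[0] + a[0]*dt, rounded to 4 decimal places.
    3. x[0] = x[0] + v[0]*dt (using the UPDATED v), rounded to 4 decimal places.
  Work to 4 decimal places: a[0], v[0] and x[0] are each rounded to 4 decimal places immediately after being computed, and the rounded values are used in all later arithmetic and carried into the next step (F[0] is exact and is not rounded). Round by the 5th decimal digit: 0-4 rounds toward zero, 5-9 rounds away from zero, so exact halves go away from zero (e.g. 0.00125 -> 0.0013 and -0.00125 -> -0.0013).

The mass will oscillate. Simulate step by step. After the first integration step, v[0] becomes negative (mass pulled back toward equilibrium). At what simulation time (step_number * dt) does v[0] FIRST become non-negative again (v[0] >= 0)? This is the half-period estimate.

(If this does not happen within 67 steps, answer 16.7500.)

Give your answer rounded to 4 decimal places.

Step 0: x=[5.5000] v=[0.0000]
Step 1: x=[5.2034] v=[-1.1864]
Step 2: x=[4.6591] v=[-2.1773]
Step 3: x=[3.9568] v=[-2.8094]
Step 4: x=[3.2121] v=[-2.9787]
Step 5: x=[2.5478] v=[-2.6571]
Step 6: x=[2.0734] v=[-1.8977]
Step 7: x=[1.8670] v=[-0.8256]
Step 8: x=[1.9626] v=[0.3825]
First v>=0 after going negative at step 8, time=2.0000

Answer: 2.0000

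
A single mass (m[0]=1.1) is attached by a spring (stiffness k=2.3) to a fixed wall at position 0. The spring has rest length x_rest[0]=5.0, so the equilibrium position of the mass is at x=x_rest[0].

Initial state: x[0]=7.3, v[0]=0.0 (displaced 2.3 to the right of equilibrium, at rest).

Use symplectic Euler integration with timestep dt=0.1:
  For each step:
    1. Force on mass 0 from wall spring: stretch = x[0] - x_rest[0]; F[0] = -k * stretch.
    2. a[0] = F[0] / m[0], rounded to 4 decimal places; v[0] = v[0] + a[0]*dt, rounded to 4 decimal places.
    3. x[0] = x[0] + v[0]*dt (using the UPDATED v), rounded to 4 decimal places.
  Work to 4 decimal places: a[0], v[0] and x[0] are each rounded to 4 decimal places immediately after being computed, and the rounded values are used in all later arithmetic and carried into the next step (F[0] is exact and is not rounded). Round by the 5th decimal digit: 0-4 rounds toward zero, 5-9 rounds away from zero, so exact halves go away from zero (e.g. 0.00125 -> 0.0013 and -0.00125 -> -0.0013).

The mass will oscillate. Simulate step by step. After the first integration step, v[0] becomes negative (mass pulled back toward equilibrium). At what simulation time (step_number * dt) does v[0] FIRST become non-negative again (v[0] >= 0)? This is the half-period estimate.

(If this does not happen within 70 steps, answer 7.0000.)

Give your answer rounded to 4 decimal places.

Step 0: x=[7.3000] v=[0.0000]
Step 1: x=[7.2519] v=[-0.4809]
Step 2: x=[7.1567] v=[-0.9518]
Step 3: x=[7.0164] v=[-1.4028]
Step 4: x=[6.8340] v=[-1.8244]
Step 5: x=[6.6132] v=[-2.2079]
Step 6: x=[6.3587] v=[-2.5452]
Step 7: x=[6.0758] v=[-2.8293]
Step 8: x=[5.7704] v=[-3.0542]
Step 9: x=[5.4489] v=[-3.2153]
Step 10: x=[5.1180] v=[-3.3092]
Step 11: x=[4.7846] v=[-3.3339]
Step 12: x=[4.4557] v=[-3.2889]
Step 13: x=[4.1382] v=[-3.1751]
Step 14: x=[3.8387] v=[-2.9949]
Step 15: x=[3.5635] v=[-2.7521]
Step 16: x=[3.3183] v=[-2.4517]
Step 17: x=[3.1083] v=[-2.1001]
Step 18: x=[2.9378] v=[-1.7046]
Step 19: x=[2.8105] v=[-1.2734]
Step 20: x=[2.7289] v=[-0.8156]
Step 21: x=[2.6948] v=[-0.3407]
Step 22: x=[2.7089] v=[0.1413]
First v>=0 after going negative at step 22, time=2.2000

Answer: 2.2000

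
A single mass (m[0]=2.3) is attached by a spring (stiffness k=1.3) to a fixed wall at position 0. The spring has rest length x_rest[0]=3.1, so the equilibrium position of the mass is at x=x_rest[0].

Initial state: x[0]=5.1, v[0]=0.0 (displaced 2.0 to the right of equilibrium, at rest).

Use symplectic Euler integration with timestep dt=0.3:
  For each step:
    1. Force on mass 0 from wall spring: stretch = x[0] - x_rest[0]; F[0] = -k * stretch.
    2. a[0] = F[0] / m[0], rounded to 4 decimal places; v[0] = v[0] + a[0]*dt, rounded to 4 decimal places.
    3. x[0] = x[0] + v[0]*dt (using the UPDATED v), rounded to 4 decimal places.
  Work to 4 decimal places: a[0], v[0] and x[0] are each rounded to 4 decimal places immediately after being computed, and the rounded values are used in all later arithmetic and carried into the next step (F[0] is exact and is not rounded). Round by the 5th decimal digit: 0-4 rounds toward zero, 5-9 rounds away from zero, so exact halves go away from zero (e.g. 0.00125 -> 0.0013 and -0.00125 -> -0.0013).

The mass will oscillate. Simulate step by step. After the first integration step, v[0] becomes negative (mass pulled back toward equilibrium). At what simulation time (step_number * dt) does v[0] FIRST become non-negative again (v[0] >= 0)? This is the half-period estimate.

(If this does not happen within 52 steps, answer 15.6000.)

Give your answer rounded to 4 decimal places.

Answer: 4.2000

Derivation:
Step 0: x=[5.1000] v=[0.0000]
Step 1: x=[4.9983] v=[-0.3391]
Step 2: x=[4.8000] v=[-0.6610]
Step 3: x=[4.5152] v=[-0.9493]
Step 4: x=[4.1584] v=[-1.1893]
Step 5: x=[3.7478] v=[-1.3688]
Step 6: x=[3.3042] v=[-1.4786]
Step 7: x=[2.8502] v=[-1.5132]
Step 8: x=[2.4090] v=[-1.4708]
Step 9: x=[2.0029] v=[-1.3536]
Step 10: x=[1.6526] v=[-1.1676]
Step 11: x=[1.3759] v=[-0.9222]
Step 12: x=[1.1869] v=[-0.6299]
Step 13: x=[1.0953] v=[-0.3055]
Step 14: x=[1.1056] v=[0.0344]
First v>=0 after going negative at step 14, time=4.2000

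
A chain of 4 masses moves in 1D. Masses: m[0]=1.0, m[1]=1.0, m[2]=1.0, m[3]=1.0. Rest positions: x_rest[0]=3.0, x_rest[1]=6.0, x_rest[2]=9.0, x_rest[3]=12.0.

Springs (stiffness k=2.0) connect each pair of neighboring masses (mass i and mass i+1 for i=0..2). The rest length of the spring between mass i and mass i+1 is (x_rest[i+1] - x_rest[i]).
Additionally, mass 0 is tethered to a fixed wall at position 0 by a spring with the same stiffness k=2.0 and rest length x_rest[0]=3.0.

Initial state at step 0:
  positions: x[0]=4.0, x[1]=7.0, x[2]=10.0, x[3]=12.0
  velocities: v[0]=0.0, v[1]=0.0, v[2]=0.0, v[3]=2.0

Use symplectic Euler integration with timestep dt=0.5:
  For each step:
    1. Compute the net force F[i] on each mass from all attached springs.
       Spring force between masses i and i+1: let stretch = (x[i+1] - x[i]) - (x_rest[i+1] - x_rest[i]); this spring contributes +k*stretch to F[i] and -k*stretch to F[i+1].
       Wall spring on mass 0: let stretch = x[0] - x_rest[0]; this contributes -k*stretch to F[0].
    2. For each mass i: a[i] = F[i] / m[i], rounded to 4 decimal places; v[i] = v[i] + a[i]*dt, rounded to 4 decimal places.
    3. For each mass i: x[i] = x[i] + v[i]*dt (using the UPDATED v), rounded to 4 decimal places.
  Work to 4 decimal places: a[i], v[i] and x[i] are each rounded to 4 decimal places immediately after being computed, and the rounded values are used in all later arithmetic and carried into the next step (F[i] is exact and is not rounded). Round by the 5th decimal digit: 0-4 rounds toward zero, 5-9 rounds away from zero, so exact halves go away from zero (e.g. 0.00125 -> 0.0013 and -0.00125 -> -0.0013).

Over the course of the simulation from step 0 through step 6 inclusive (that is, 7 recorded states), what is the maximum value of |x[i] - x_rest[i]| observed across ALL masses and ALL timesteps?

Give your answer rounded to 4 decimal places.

Step 0: x=[4.0000 7.0000 10.0000 12.0000] v=[0.0000 0.0000 0.0000 2.0000]
Step 1: x=[3.5000 7.0000 9.5000 13.5000] v=[-1.0000 0.0000 -1.0000 3.0000]
Step 2: x=[3.0000 6.5000 9.7500 14.5000] v=[-1.0000 -1.0000 0.5000 2.0000]
Step 3: x=[2.7500 5.8750 10.7500 14.6250] v=[-0.5000 -1.2500 2.0000 0.2500]
Step 4: x=[2.6875 6.1250 11.2500 14.3125] v=[-0.1250 0.5000 1.0000 -0.6250]
Step 5: x=[3.0000 7.2188 10.7188 13.9688] v=[0.6250 2.1875 -1.0625 -0.6875]
Step 6: x=[3.9219 7.9532 10.0626 13.5001] v=[1.8438 1.4687 -1.3125 -0.9375]
Max displacement = 2.6250

Answer: 2.6250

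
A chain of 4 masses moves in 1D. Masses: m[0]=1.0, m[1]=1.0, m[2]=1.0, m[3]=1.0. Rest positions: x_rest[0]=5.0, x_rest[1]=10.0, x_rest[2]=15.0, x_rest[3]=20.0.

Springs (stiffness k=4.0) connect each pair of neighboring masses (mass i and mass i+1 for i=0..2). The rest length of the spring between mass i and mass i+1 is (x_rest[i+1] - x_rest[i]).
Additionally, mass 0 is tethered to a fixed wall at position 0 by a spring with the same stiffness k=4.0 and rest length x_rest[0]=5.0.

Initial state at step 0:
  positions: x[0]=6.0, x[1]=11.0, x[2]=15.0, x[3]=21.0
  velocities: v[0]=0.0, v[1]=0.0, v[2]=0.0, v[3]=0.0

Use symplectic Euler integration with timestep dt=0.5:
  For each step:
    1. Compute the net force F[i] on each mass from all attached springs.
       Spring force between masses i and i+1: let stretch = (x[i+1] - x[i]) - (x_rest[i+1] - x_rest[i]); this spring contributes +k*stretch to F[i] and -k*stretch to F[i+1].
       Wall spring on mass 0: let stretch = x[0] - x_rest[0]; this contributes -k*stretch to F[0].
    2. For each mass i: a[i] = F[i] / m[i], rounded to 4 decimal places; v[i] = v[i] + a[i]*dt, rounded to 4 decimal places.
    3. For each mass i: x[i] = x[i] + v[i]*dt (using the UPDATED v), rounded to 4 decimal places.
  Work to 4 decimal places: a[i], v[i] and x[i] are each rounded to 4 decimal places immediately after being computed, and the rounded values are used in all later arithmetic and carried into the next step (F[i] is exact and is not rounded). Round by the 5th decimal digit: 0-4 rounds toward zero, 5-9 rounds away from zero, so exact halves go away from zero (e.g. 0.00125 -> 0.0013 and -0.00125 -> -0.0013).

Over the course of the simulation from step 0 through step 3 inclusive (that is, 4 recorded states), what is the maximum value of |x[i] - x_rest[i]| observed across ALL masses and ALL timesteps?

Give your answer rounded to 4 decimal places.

Answer: 2.0000

Derivation:
Step 0: x=[6.0000 11.0000 15.0000 21.0000] v=[0.0000 0.0000 0.0000 0.0000]
Step 1: x=[5.0000 10.0000 17.0000 20.0000] v=[-2.0000 -2.0000 4.0000 -2.0000]
Step 2: x=[4.0000 11.0000 15.0000 21.0000] v=[-2.0000 2.0000 -4.0000 2.0000]
Step 3: x=[6.0000 9.0000 15.0000 21.0000] v=[4.0000 -4.0000 0.0000 0.0000]
Max displacement = 2.0000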